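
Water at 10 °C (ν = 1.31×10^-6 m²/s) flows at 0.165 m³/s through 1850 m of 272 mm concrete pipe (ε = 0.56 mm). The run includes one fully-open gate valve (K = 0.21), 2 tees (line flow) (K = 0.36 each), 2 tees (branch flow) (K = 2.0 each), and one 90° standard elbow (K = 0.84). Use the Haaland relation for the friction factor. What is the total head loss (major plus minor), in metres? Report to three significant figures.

V = 4Q/(πD²) = 2.840 m/s; V²/2g = 0.4110 m
Re = 5.90×10^5, ε/D = 0.00206 → f = 0.02392 (Haaland)
Major: h_f = f(L/D)·V²/2g = 0.02392·6801·0.4110 = 66.86 m
Minor: ΣK = 5.77; h_m = ΣK·V²/2g = 2.371 m
Total H_L = 66.86 + 2.371 = 69.23 m

H_L ≈ 69.2 m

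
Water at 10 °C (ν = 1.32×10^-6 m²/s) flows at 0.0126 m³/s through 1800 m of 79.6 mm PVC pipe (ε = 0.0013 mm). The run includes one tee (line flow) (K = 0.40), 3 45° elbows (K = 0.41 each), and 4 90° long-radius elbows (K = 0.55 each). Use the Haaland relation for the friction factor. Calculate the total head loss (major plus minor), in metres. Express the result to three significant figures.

H_L ≈ 123 m

V = 4Q/(πD²) = 2.532 m/s; V²/2g = 0.3267 m
Re = 1.53×10^5, ε/D = 1.63×10^-5 → f = 0.01643 (Haaland)
Major: h_f = f(L/D)·V²/2g = 0.01643·22613·0.3267 = 121.4 m
Minor: ΣK = 3.83; h_m = ΣK·V²/2g = 1.251 m
Total H_L = 121.4 + 1.251 = 122.7 m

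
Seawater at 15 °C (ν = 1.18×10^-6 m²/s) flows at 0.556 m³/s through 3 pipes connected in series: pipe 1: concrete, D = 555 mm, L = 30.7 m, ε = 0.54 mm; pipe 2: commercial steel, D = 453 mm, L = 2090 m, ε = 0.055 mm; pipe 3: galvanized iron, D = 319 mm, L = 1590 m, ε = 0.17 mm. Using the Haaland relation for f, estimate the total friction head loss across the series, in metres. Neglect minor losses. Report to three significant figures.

Pipe 1: V = 2.298 m/s, Re = 1.08×10^6, ε/D = 9.73×10^-4, f = 0.01980, h_1 = f(L/D)V²/2g = 0.2948 m
Pipe 2: V = 3.450 m/s, Re = 1.32×10^6, ε/D = 1.21×10^-4, f = 0.01338, h_2 = f(L/D)V²/2g = 37.45 m
Pipe 3: V = 6.957 m/s, Re = 1.88×10^6, ε/D = 5.33×10^-4, f = 0.01720, h_3 = f(L/D)V²/2g = 211.5 m
Series → Q common, losses add: H = Σh = 249.2 m

H ≈ 249 m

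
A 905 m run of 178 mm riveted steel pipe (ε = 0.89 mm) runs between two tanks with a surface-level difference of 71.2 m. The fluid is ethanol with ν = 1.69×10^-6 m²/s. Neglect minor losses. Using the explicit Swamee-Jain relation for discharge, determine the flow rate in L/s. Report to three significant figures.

Swamee-Jain (Type II): Q = -0.965·√(gD⁵h_f/L)·ln[ε/(3.7D) + √(3.17ν²L/(gD³h_f))]
√(gD⁵h_f/L) = √(9.81·0.178⁵·71.2/905) = 0.01174
ε/(3.7D) = 0.00135; √(3.17ν²L/(gD³h_f)) = 4.56×10^-5
Q = -0.965·0.01174·ln(0.001397) = 0.07449 m³/s
Check: V = 2.99 m/s, Re = 3.15×10^5, f = 0.03080, h_f = 71.5 m ≈ 71.2 m ✓

Q ≈ 74.5 L/s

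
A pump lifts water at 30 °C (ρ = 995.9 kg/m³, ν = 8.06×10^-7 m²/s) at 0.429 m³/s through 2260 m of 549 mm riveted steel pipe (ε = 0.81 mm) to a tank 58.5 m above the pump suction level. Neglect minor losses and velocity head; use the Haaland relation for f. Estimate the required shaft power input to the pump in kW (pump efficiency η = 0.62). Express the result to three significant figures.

V = 4Q/(πD²) = 1.812 m/s; Re = 1.23×10^6; ε/D = 0.00148; f = 0.02184
h_f = f(L/D)V²/2g = 15.05 m
Total head H = z + h_f = 58.5 + 15.05 = 73.55 m
P_hyd = ρgQH = 995.9·9.81·0.429·73.55 = 308.3 kW
P_shaft = P_hyd/η = 308.3/0.62 = 497.2 kW

P_shaft ≈ 497 kW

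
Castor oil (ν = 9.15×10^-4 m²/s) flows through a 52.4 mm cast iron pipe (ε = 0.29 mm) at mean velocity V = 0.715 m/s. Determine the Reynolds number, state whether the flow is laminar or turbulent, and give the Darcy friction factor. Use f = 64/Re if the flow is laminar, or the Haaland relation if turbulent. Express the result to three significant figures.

Re = VD/ν = 0.7150·0.0524/9.15×10^-4 = 40.9
Re < 2300 → laminar → f = 64/Re = 1.563

Re ≈ 40.9; laminar; f = 64/Re ≈ 1.56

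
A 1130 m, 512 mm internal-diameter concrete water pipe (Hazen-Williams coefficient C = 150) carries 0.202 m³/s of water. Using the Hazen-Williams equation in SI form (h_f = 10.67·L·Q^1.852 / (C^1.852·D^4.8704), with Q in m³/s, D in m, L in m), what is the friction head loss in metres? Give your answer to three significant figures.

h_f ≈ 1.52 m

h_f = 10.67·1130·0.202^1.852 / (150^1.852·0.512^4.8704) = 1.516 m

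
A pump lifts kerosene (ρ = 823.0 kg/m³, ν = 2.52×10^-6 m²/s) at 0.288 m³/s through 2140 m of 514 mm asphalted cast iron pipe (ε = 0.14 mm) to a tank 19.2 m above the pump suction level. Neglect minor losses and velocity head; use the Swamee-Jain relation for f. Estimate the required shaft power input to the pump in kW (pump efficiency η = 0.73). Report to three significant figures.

V = 4Q/(πD²) = 1.388 m/s; Re = 2.83×10^5; ε/D = 2.72×10^-4; f = 0.01696
h_f = f(L/D)V²/2g = 6.933 m
Total head H = z + h_f = 19.2 + 6.933 = 26.13 m
P_hyd = ρgQH = 823.0·9.81·0.288·26.13 = 60.76 kW
P_shaft = P_hyd/η = 60.76/0.73 = 83.24 kW

P_shaft ≈ 83.2 kW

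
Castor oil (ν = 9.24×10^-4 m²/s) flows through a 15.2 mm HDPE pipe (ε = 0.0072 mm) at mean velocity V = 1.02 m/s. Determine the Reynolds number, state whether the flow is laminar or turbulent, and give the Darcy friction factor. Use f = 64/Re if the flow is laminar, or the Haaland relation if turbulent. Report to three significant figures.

Re = VD/ν = 1.020·0.0152/9.24×10^-4 = 16.8
Re < 2300 → laminar → f = 64/Re = 3.814

Re ≈ 16.8; laminar; f = 64/Re ≈ 3.81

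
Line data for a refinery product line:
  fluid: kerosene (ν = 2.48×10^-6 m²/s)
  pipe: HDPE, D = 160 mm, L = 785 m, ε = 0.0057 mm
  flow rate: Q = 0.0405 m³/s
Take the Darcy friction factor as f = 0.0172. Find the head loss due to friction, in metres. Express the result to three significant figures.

V = 4Q/(πD²) = 4·0.0405/(π·0.160²) = 2.014 m/s
h_f = f(L/D)V²/(2g) = 0.01720·(785/0.160)·2.014²/(2·9.81) = 17.45 m

h_f ≈ 17.5 m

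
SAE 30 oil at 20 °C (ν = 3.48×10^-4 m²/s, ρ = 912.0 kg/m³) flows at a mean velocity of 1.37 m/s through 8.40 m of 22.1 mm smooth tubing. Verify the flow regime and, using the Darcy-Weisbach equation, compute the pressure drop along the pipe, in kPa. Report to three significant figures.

Re = VD/ν = 1.37·0.02210/3.48×10^-4 = 87.0 → laminar (Re < 2300)
f = 64/Re = 0.7356
h_f = f(L/D)V²/(2g) = 0.7356·(8.40/0.02210)·1.37²/(2·9.81) = 26.75 m
Δp = ρg·h_f = 912.0·9.81·26.75 = 239.3 kPa

Δp ≈ 239 kPa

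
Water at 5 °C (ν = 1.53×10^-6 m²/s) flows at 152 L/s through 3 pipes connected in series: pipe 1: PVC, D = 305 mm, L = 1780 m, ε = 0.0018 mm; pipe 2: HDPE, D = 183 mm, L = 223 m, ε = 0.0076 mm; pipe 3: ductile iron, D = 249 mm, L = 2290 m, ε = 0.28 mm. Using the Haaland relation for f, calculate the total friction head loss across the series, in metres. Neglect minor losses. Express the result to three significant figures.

H ≈ 139 m

Pipe 1: V = 2.080 m/s, Re = 4.15×10^5, ε/D = 5.90×10^-6, f = 0.01357, h_1 = f(L/D)V²/2g = 17.47 m
Pipe 2: V = 5.779 m/s, Re = 6.91×10^5, ε/D = 4.15×10^-5, f = 0.01296, h_2 = f(L/D)V²/2g = 26.88 m
Pipe 3: V = 3.121 m/s, Re = 5.08×10^5, ε/D = 0.00112, f = 0.02072, h_3 = f(L/D)V²/2g = 94.65 m
Series → Q common, losses add: H = Σh = 139.0 m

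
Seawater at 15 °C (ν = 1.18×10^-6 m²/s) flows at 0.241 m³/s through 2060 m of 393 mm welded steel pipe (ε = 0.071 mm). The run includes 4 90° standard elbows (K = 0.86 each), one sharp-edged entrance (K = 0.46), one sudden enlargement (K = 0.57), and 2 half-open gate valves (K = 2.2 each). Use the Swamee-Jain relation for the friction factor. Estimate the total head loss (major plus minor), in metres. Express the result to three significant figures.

V = 4Q/(πD²) = 1.987 m/s; V²/2g = 0.2012 m
Re = 6.62×10^5, ε/D = 1.81×10^-4 → f = 0.01497 (Swamee-Jain)
Major: h_f = f(L/D)·V²/2g = 0.01497·5242·0.2012 = 15.79 m
Minor: ΣK = 8.87; h_m = ΣK·V²/2g = 1.784 m
Total H_L = 15.79 + 1.784 = 17.57 m

H_L ≈ 17.6 m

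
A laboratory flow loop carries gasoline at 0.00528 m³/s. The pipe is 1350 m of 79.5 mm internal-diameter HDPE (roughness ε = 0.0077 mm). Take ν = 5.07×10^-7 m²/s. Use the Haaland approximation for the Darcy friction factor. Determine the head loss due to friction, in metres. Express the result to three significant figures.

h_f ≈ 16.3 m

V = 4Q/(πD²) = 4·0.00528/(π·0.0795²) = 1.064 m/s
Re = VD/ν = 1.064·0.0795/5.07×10^-7 = 1.67×10^5 → turbulent
ε/D = 0.0077/79.5 = 9.69×10^-5
Haaland: f = 0.01666
h_f = f(L/D)V²/(2g) = 0.01666·(1350/0.0795)·1.064²/(2·9.81) = 16.31 m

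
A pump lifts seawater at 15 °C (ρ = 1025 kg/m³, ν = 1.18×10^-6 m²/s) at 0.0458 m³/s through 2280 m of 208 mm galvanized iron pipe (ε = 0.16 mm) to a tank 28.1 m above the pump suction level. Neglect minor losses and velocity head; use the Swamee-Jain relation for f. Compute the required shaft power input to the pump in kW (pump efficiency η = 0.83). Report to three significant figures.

P_shaft ≈ 26.9 kW

V = 4Q/(πD²) = 1.348 m/s; Re = 2.38×10^5; ε/D = 7.69×10^-4; f = 0.02000
h_f = f(L/D)V²/2g = 20.30 m
Total head H = z + h_f = 28.1 + 20.30 = 48.40 m
P_hyd = ρgQH = 1025·9.81·0.0458·48.40 = 22.29 kW
P_shaft = P_hyd/η = 22.29/0.83 = 26.85 kW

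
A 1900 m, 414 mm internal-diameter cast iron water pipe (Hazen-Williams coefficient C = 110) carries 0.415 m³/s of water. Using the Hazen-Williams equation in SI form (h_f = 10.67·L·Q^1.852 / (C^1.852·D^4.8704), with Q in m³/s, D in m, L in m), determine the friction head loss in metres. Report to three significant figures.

h_f = 10.67·1900·0.415^1.852 / (110^1.852·0.414^4.8704) = 48.33 m

h_f ≈ 48.3 m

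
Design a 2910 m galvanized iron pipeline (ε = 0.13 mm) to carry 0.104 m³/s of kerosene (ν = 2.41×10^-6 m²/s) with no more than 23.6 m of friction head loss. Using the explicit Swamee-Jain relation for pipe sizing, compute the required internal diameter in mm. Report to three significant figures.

Swamee-Jain (Type III): D = 0.66·[ε^1.25·(LQ²/(gh_f))^4.75 + ν·Q^9.4·(L/(gh_f))^5.2]^0.04
LQ²/(gh_f) = 0.1359; L/(gh_f) = 12.57
Term 1 = ε^1.25·(…)^4.75 = 1.06×10^-9; Term 2 = ν·Q^9.4·(…)^5.2 = 7.22×10^-10
D = 0.66·(1.06×10^-9 + 7.22×10^-10)^0.04 = 0.2948 m = 295 mm
Check: V = 1.52 m/s, Re = 1.86×10^5, f = 0.01874, h_f = 21.9 m ≈ 23.6 m ✓

D ≈ 295 mm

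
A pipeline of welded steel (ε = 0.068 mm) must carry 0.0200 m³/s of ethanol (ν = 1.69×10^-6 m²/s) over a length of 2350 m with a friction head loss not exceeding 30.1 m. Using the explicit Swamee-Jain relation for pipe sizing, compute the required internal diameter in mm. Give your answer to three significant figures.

Swamee-Jain (Type III): D = 0.66·[ε^1.25·(LQ²/(gh_f))^4.75 + ν·Q^9.4·(L/(gh_f))^5.2]^0.04
LQ²/(gh_f) = 0.003183; L/(gh_f) = 7.959
Term 1 = ε^1.25·(…)^4.75 = 8.50×10^-18; Term 2 = ν·Q^9.4·(…)^5.2 = 8.75×10^-18
D = 0.66·(8.50×10^-18 + 8.75×10^-18)^0.04 = 0.1409 m = 141 mm
Check: V = 1.28 m/s, Re = 1.07×10^5, f = 0.02017, h_f = 28.2 m ≈ 30.1 m ✓

D ≈ 141 mm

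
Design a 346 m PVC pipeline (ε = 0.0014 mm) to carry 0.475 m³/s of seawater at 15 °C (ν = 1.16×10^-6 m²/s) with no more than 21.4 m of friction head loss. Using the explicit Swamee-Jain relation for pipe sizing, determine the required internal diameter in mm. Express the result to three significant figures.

D ≈ 321 mm

Swamee-Jain (Type III): D = 0.66·[ε^1.25·(LQ²/(gh_f))^4.75 + ν·Q^9.4·(L/(gh_f))^5.2]^0.04
LQ²/(gh_f) = 0.3719; L/(gh_f) = 1.648
Term 1 = ε^1.25·(…)^4.75 = 4.38×10^-10; Term 2 = ν·Q^9.4·(…)^5.2 = 1.42×10^-8
D = 0.66·(4.38×10^-10 + 1.42×10^-8)^0.04 = 0.3208 m = 321 mm
Check: V = 5.88 m/s, Re = 1.63×10^6, f = 0.01086, h_f = 20.6 m ≈ 21.4 m ✓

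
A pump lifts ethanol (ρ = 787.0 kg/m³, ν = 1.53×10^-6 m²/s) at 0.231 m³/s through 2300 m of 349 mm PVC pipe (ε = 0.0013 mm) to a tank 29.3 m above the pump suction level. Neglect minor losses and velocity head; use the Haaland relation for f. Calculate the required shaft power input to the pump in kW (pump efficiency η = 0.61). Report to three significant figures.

V = 4Q/(πD²) = 2.415 m/s; Re = 5.51×10^5; ε/D = 3.72×10^-6; f = 0.01288
h_f = f(L/D)V²/2g = 25.23 m
Total head H = z + h_f = 29.3 + 25.23 = 54.53 m
P_hyd = ρgQH = 787.0·9.81·0.231·54.53 = 97.26 kW
P_shaft = P_hyd/η = 97.26/0.61 = 159.4 kW

P_shaft ≈ 159 kW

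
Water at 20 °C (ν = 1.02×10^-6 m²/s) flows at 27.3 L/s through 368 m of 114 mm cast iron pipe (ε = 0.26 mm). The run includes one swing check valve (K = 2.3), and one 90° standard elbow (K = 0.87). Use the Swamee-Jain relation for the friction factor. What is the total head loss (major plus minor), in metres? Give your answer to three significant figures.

H_L ≈ 30.5 m

V = 4Q/(πD²) = 2.675 m/s; V²/2g = 0.3646 m
Re = 2.99×10^5, ε/D = 0.00228 → f = 0.02496 (Swamee-Jain)
Major: h_f = f(L/D)·V²/2g = 0.02496·3228·0.3646 = 29.38 m
Minor: ΣK = 3.17; h_m = ΣK·V²/2g = 1.156 m
Total H_L = 29.38 + 1.156 = 30.53 m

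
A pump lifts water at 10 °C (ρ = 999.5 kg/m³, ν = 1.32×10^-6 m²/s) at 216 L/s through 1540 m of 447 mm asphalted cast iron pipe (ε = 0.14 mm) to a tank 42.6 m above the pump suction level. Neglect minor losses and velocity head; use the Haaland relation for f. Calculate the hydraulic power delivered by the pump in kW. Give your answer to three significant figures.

P_hyd ≈ 102 kW

V = 4Q/(πD²) = 1.376 m/s; Re = 4.66×10^5; ε/D = 3.13×10^-4; f = 0.01633
h_f = f(L/D)V²/2g = 5.434 m
Total head H = z + h_f = 42.6 + 5.434 = 48.03 m
P_hyd = ρgQH = 999.5·9.81·0.216·48.03 = 101.7 kW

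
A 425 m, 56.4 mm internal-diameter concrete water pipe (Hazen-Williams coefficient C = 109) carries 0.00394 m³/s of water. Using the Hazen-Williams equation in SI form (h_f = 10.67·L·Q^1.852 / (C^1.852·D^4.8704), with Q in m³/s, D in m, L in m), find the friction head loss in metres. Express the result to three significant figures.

h_f ≈ 32.5 m

h_f = 10.67·425·0.00394^1.852 / (109^1.852·0.0564^4.8704) = 32.50 m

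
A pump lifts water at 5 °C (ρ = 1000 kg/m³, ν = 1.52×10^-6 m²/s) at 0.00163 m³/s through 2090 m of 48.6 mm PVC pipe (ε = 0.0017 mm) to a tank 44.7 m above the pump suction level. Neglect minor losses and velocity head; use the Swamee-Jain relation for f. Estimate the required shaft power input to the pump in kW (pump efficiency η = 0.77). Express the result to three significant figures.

P_shaft ≈ 1.77 kW

V = 4Q/(πD²) = 0.8787 m/s; Re = 2.81×10^4; ε/D = 3.50×10^-5; f = 0.02385
h_f = f(L/D)V²/2g = 40.36 m
Total head H = z + h_f = 44.7 + 40.36 = 85.06 m
P_hyd = ρgQH = 1000·9.81·0.00163·85.06 = 1.360 kW
P_shaft = P_hyd/η = 1.360/0.77 = 1.766 kW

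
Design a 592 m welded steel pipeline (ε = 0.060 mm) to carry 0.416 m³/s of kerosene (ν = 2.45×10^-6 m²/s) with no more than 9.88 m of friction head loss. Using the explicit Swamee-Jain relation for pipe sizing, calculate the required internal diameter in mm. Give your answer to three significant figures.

D ≈ 423 mm

Swamee-Jain (Type III): D = 0.66·[ε^1.25·(LQ²/(gh_f))^4.75 + ν·Q^9.4·(L/(gh_f))^5.2]^0.04
LQ²/(gh_f) = 1.057; L/(gh_f) = 6.108
Term 1 = ε^1.25·(…)^4.75 = 6.87×10^-6; Term 2 = ν·Q^9.4·(…)^5.2 = 7.86×10^-6
D = 0.66·(6.87×10^-6 + 7.86×10^-6)^0.04 = 0.4229 m = 423 mm
Check: V = 2.96 m/s, Re = 5.11×10^5, f = 0.01490, h_f = 9.32 m ≈ 9.88 m ✓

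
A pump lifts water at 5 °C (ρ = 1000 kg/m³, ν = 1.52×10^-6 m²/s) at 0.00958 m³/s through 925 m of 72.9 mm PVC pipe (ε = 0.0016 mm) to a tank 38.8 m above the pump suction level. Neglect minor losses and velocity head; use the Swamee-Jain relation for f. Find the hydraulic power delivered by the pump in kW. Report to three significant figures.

V = 4Q/(πD²) = 2.295 m/s; Re = 1.10×10^5; ε/D = 2.19×10^-5; f = 0.01765
h_f = f(L/D)V²/2g = 60.14 m
Total head H = z + h_f = 38.8 + 60.14 = 98.94 m
P_hyd = ρgQH = 1000·9.81·0.00958·98.94 = 9.298 kW

P_hyd ≈ 9.30 kW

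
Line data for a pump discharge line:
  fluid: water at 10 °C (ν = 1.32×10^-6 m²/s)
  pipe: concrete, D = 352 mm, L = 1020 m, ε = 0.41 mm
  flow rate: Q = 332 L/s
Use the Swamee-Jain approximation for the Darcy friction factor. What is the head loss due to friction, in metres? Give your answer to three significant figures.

V = 4Q/(πD²) = 4·0.332/(π·0.352²) = 3.412 m/s
Re = VD/ν = 3.412·0.352/1.32×10^-6 = 9.10×10^5 → turbulent
ε/D = 0.41/352 = 0.00116
Swamee-Jain: f = 0.02078
h_f = f(L/D)V²/(2g) = 0.02078·(1020/0.352)·3.412²/(2·9.81) = 35.71 m

h_f ≈ 35.7 m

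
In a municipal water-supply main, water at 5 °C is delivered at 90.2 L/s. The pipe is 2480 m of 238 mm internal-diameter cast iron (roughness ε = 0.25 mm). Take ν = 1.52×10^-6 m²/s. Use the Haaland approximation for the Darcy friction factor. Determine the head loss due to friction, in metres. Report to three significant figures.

h_f ≈ 45.2 m

V = 4Q/(πD²) = 4·0.0902/(π·0.238²) = 2.028 m/s
Re = VD/ν = 2.028·0.238/1.52×10^-6 = 3.17×10^5 → turbulent
ε/D = 0.25/238 = 0.00105
Haaland: f = 0.02069
h_f = f(L/D)V²/(2g) = 0.02069·(2480/0.238)·2.028²/(2·9.81) = 45.17 m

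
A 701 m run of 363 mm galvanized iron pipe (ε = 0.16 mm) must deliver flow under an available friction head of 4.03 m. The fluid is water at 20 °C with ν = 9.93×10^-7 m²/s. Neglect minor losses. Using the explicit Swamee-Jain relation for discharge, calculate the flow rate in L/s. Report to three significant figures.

Swamee-Jain (Type II): Q = -0.965·√(gD⁵h_f/L)·ln[ε/(3.7D) + √(3.17ν²L/(gD³h_f))]
√(gD⁵h_f/L) = √(9.81·0.363⁵·4.03/701) = 0.01885
ε/(3.7D) = 1.19×10^-4; √(3.17ν²L/(gD³h_f)) = 3.40×10^-5
Q = -0.965·0.01885·ln(1.532×10^-4) = 0.1598 m³/s
Check: V = 1.54 m/s, Re = 5.65×10^5, f = 0.01728, h_f = 4.06 m ≈ 4.03 m ✓

Q ≈ 160 L/s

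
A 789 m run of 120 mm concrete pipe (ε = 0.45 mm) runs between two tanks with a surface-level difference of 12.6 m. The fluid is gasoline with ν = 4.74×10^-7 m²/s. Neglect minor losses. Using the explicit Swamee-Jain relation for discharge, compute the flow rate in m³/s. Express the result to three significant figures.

Swamee-Jain (Type II): Q = -0.965·√(gD⁵h_f/L)·ln[ε/(3.7D) + √(3.17ν²L/(gD³h_f))]
√(gD⁵h_f/L) = √(9.81·0.120⁵·12.6/789) = 0.001974
ε/(3.7D) = 0.00101; √(3.17ν²L/(gD³h_f)) = 5.13×10^-5
Q = -0.965·0.001974·ln(0.001065) = 0.01304 m³/s
Check: V = 1.15 m/s, Re = 2.92×10^5, f = 0.02843, h_f = 12.7 m ≈ 12.6 m ✓

Q ≈ 0.0130 m³/s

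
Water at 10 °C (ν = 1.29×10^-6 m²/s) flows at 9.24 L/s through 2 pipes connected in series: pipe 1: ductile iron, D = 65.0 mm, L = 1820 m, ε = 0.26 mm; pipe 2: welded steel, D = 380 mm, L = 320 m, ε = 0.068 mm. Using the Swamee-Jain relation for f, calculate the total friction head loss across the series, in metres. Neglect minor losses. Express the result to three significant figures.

Pipe 1: V = 2.785 m/s, Re = 1.40×10^5, ε/D = 0.00400, f = 0.02941, h_1 = f(L/D)V²/2g = 325.5 m
Pipe 2: V = 0.08147 m/s, Re = 2.40×10^4, ε/D = 1.79×10^-4, f = 0.02516, h_2 = f(L/D)V²/2g = 0.007167 m
Series → Q common, losses add: H = Σh = 325.5 m

H ≈ 325 m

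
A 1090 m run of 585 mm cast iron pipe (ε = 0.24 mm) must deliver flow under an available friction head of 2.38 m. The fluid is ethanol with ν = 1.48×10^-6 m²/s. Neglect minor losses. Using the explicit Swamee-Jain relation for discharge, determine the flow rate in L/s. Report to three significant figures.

Q ≈ 325 L/s

Swamee-Jain (Type II): Q = -0.965·√(gD⁵h_f/L)·ln[ε/(3.7D) + √(3.17ν²L/(gD³h_f))]
√(gD⁵h_f/L) = √(9.81·0.585⁵·2.38/1090) = 0.03831
ε/(3.7D) = 1.11×10^-4; √(3.17ν²L/(gD³h_f)) = 4.02×10^-5
Q = -0.965·0.03831·ln(1.511×10^-4) = 0.3252 m³/s
Check: V = 1.21 m/s, Re = 4.78×10^5, f = 0.01723, h_f = 2.40 m ≈ 2.38 m ✓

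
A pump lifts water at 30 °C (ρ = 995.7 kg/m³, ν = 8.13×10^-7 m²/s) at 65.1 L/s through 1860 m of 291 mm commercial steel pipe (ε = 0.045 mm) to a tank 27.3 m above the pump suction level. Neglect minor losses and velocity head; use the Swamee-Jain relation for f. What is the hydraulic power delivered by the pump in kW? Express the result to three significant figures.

P_hyd ≈ 20.5 kW

V = 4Q/(πD²) = 0.9788 m/s; Re = 3.50×10^5; ε/D = 1.55×10^-4; f = 0.01564
h_f = f(L/D)V²/2g = 4.883 m
Total head H = z + h_f = 27.3 + 4.883 = 32.18 m
P_hyd = ρgQH = 995.7·9.81·0.0651·32.18 = 20.46 kW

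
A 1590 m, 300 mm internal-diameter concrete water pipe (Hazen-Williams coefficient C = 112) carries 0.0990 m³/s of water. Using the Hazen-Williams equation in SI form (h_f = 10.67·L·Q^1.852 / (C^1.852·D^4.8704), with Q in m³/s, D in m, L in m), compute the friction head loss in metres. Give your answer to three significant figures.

h_f ≈ 13.2 m

h_f = 10.67·1590·0.0990^1.852 / (112^1.852·0.300^4.8704) = 13.21 m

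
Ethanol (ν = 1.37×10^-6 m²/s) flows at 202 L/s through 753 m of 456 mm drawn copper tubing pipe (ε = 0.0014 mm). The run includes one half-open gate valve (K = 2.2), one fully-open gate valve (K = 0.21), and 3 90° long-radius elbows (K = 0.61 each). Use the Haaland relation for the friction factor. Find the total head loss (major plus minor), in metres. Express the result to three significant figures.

H_L ≈ 2.08 m

V = 4Q/(πD²) = 1.237 m/s; V²/2g = 0.07798 m
Re = 4.12×10^5, ε/D = 3.07×10^-6 → f = 0.01356 (Haaland)
Major: h_f = f(L/D)·V²/2g = 0.01356·1651·0.07798 = 1.746 m
Minor: ΣK = 4.24; h_m = ΣK·V²/2g = 0.3306 m
Total H_L = 1.746 + 0.3306 = 2.076 m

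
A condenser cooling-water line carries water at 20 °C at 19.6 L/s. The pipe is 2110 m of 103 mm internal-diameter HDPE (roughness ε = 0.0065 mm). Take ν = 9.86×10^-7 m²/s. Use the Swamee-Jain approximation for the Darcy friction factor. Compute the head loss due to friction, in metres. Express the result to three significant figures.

h_f ≈ 89.9 m

V = 4Q/(πD²) = 4·0.0196/(π·0.103²) = 2.352 m/s
Re = VD/ν = 2.352·0.103/9.86×10^-7 = 2.46×10^5 → turbulent
ε/D = 0.0065/103 = 6.31×10^-5
Swamee-Jain: f = 0.01555
h_f = f(L/D)V²/(2g) = 0.01555·(2110/0.103)·2.352²/(2·9.81) = 89.85 m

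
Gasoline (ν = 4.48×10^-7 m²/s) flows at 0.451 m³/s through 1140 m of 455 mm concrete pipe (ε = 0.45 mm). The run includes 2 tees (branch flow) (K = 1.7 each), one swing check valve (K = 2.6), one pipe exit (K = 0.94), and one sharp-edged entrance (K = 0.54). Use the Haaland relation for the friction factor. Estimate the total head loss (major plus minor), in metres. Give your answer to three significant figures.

H_L ≈ 22.3 m

V = 4Q/(πD²) = 2.774 m/s; V²/2g = 0.3921 m
Re = 2.82×10^6, ε/D = 9.89×10^-4 → f = 0.01972 (Haaland)
Major: h_f = f(L/D)·V²/2g = 0.01972·2505·0.3921 = 19.37 m
Minor: ΣK = 7.48; h_m = ΣK·V²/2g = 2.933 m
Total H_L = 19.37 + 2.933 = 22.31 m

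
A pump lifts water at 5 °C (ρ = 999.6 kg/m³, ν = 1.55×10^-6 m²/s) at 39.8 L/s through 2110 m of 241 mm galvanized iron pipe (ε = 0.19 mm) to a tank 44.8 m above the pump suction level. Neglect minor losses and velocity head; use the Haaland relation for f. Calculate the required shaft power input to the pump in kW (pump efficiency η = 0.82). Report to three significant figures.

V = 4Q/(πD²) = 0.8725 m/s; Re = 1.36×10^5; ε/D = 7.88×10^-4; f = 0.02061
h_f = f(L/D)V²/2g = 7.001 m
Total head H = z + h_f = 44.8 + 7.001 = 51.80 m
P_hyd = ρgQH = 999.6·9.81·0.0398·51.80 = 20.22 kW
P_shaft = P_hyd/η = 20.22/0.82 = 24.65 kW

P_shaft ≈ 24.7 kW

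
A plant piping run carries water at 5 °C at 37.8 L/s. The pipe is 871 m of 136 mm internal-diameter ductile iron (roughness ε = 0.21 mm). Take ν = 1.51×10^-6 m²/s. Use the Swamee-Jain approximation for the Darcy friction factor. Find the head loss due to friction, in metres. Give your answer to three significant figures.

h_f ≈ 50.8 m

V = 4Q/(πD²) = 4·0.0378/(π·0.136²) = 2.602 m/s
Re = VD/ν = 2.602·0.136/1.51×10^-6 = 2.34×10^5 → turbulent
ε/D = 0.21/136 = 0.00154
Swamee-Jain: f = 0.02296
h_f = f(L/D)V²/(2g) = 0.02296·(871/0.136)·2.602²/(2·9.81) = 50.75 m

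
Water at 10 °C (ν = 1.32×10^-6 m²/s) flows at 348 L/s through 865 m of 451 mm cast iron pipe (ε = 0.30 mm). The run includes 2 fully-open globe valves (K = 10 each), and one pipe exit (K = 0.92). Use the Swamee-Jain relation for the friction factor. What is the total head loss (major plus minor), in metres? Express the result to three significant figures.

V = 4Q/(πD²) = 2.178 m/s; V²/2g = 0.2419 m
Re = 7.44×10^5, ε/D = 6.65×10^-4 → f = 0.01847 (Swamee-Jain)
Major: h_f = f(L/D)·V²/2g = 0.01847·1918·0.2419 = 8.570 m
Minor: ΣK = 20.9; h_m = ΣK·V²/2g = 5.060 m
Total H_L = 8.570 + 5.060 = 13.63 m

H_L ≈ 13.6 m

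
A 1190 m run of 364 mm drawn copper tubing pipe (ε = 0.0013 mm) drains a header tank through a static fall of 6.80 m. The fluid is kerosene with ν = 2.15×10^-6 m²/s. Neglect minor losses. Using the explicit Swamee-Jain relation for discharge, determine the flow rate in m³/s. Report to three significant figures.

Q ≈ 0.174 m³/s

Swamee-Jain (Type II): Q = -0.965·√(gD⁵h_f/L)·ln[ε/(3.7D) + √(3.17ν²L/(gD³h_f))]
√(gD⁵h_f/L) = √(9.81·0.364⁵·6.80/1190) = 0.01893
ε/(3.7D) = 9.65×10^-7; √(3.17ν²L/(gD³h_f)) = 7.36×10^-5
Q = -0.965·0.01893·ln(7.459×10^-5) = 0.1736 m³/s
Check: V = 1.67 m/s, Re = 2.82×10^5, f = 0.01458, h_f = 6.76 m ≈ 6.80 m ✓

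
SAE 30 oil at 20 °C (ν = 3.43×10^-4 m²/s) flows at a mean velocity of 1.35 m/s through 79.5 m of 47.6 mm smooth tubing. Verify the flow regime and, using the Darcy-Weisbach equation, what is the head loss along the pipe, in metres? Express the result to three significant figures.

Re = VD/ν = 1.35·0.04760/3.43×10^-4 = 187 → laminar (Re < 2300)
f = 64/Re = 0.3416
h_f = f(L/D)V²/(2g) = 0.3416·(79.5/0.04760)·1.35²/(2·9.81) = 53.00 m

h_f ≈ 53.0 m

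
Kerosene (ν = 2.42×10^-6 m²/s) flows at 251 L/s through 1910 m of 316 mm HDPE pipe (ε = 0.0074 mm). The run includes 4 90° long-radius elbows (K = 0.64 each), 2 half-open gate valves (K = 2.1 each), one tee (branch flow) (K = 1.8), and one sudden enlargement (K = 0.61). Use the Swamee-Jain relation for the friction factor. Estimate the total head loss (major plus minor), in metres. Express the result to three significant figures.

H_L ≈ 48.5 m

V = 4Q/(πD²) = 3.200 m/s; V²/2g = 0.5221 m
Re = 4.18×10^5, ε/D = 2.34×10^-5 → f = 0.01385 (Swamee-Jain)
Major: h_f = f(L/D)·V²/2g = 0.01385·6044·0.5221 = 43.71 m
Minor: ΣK = 9.17; h_m = ΣK·V²/2g = 4.787 m
Total H_L = 43.71 + 4.787 = 48.49 m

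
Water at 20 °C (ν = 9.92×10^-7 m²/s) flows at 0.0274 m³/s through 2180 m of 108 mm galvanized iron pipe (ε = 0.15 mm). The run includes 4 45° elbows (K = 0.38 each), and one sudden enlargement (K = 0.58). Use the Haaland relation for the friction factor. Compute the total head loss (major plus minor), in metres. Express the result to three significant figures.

H_L ≈ 203 m

V = 4Q/(πD²) = 2.991 m/s; V²/2g = 0.4560 m
Re = 3.26×10^5, ε/D = 0.00139 → f = 0.02198 (Haaland)
Major: h_f = f(L/D)·V²/2g = 0.02198·20185·0.4560 = 202.3 m
Minor: ΣK = 2.10; h_m = ΣK·V²/2g = 0.9575 m
Total H_L = 202.3 + 0.9575 = 203.2 m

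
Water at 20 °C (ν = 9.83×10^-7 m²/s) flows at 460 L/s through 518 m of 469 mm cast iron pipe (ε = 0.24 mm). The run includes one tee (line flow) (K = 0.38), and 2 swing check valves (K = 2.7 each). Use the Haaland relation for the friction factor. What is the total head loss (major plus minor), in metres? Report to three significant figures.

H_L ≈ 8.94 m

V = 4Q/(πD²) = 2.663 m/s; V²/2g = 0.3614 m
Re = 1.27×10^6, ε/D = 5.12×10^-4 → f = 0.01716 (Haaland)
Major: h_f = f(L/D)·V²/2g = 0.01716·1104·0.3614 = 6.850 m
Minor: ΣK = 5.78; h_m = ΣK·V²/2g = 2.089 m
Total H_L = 6.850 + 2.089 = 8.939 m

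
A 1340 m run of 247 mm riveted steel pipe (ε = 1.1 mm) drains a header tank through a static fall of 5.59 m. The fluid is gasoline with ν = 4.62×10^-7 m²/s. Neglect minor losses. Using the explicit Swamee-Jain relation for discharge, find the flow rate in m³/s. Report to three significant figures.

Q ≈ 0.0396 m³/s

Swamee-Jain (Type II): Q = -0.965·√(gD⁵h_f/L)·ln[ε/(3.7D) + √(3.17ν²L/(gD³h_f))]
√(gD⁵h_f/L) = √(9.81·0.247⁵·5.59/1340) = 0.006134
ε/(3.7D) = 0.00120; √(3.17ν²L/(gD³h_f)) = 3.31×10^-5
Q = -0.965·0.006134·ln(0.001237) = 0.03963 m³/s
Check: V = 0.827 m/s, Re = 4.42×10^5, f = 0.02967, h_f = 5.61 m ≈ 5.59 m ✓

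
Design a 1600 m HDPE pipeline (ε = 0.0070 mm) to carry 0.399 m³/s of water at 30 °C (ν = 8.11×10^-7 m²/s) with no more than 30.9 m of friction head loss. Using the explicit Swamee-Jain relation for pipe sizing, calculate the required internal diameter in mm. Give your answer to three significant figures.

Swamee-Jain (Type III): D = 0.66·[ε^1.25·(LQ²/(gh_f))^4.75 + ν·Q^9.4·(L/(gh_f))^5.2]^0.04
LQ²/(gh_f) = 0.8403; L/(gh_f) = 5.278
Term 1 = ε^1.25·(…)^4.75 = 1.58×10^-7; Term 2 = ν·Q^9.4·(…)^5.2 = 8.22×10^-7
D = 0.66·(1.58×10^-7 + 8.22×10^-7)^0.04 = 0.3795 m = 379 mm
Check: V = 3.53 m/s, Re = 1.65×10^6, f = 0.01127, h_f = 30.2 m ≈ 30.9 m ✓

D ≈ 379 mm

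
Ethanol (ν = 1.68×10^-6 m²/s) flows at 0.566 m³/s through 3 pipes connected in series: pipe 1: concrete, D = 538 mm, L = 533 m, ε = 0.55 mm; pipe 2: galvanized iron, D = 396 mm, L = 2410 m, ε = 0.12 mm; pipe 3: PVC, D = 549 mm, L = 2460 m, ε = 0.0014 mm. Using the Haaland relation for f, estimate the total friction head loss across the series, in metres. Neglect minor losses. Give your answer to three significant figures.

Pipe 1: V = 2.490 m/s, Re = 7.97×10^5, ε/D = 0.00102, f = 0.02011, h_1 = f(L/D)V²/2g = 6.294 m
Pipe 2: V = 4.596 m/s, Re = 1.08×10^6, ε/D = 3.03×10^-4, f = 0.01558, h_2 = f(L/D)V²/2g = 102.1 m
Pipe 3: V = 2.391 m/s, Re = 7.81×10^5, ε/D = 2.55×10^-6, f = 0.01212, h_3 = f(L/D)V²/2g = 15.82 m
Series → Q common, losses add: H = Σh = 124.2 m

H ≈ 124 m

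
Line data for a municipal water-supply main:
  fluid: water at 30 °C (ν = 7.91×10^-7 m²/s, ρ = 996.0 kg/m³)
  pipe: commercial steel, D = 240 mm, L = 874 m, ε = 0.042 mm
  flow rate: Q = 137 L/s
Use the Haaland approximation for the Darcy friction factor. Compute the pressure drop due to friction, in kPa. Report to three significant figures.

V = 4Q/(πD²) = 4·0.137/(π·0.240²) = 3.028 m/s
Re = VD/ν = 3.028·0.240/7.91×10^-7 = 9.19×10^5 → turbulent
ε/D = 0.042/240 = 1.75×10^-4
Haaland: f = 0.01438
h_f = f(L/D)V²/(2g) = 0.01438·(874/0.240)·3.028²/(2·9.81) = 24.48 m
Δp = ρg·h_f = 996.0·9.81·24.48 = 239.2 kPa

Δp ≈ 239 kPa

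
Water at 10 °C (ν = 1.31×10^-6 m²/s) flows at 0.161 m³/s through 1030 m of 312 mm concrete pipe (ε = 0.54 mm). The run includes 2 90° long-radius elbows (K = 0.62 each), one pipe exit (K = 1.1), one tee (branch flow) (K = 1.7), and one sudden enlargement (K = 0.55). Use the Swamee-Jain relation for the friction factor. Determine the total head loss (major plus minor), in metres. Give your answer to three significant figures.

V = 4Q/(πD²) = 2.106 m/s; V²/2g = 0.2260 m
Re = 5.02×10^5, ε/D = 0.00173 → f = 0.02307 (Swamee-Jain)
Major: h_f = f(L/D)·V²/2g = 0.02307·3301·0.2260 = 17.21 m
Minor: ΣK = 4.59; h_m = ΣK·V²/2g = 1.037 m
Total H_L = 17.21 + 1.037 = 18.25 m

H_L ≈ 18.2 m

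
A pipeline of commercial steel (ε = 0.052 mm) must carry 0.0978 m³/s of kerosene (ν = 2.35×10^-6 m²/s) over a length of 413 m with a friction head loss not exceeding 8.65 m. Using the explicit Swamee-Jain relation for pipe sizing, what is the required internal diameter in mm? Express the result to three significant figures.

D ≈ 233 mm

Swamee-Jain (Type III): D = 0.66·[ε^1.25·(LQ²/(gh_f))^4.75 + ν·Q^9.4·(L/(gh_f))^5.2]^0.04
LQ²/(gh_f) = 0.04655; L/(gh_f) = 4.867
Term 1 = ε^1.25·(…)^4.75 = 2.08×10^-12; Term 2 = ν·Q^9.4·(…)^5.2 = 2.84×10^-12
D = 0.66·(2.08×10^-12 + 2.84×10^-12)^0.04 = 0.2329 m = 233 mm
Check: V = 2.29 m/s, Re = 2.27×10^5, f = 0.01702, h_f = 8.10 m ≈ 8.65 m ✓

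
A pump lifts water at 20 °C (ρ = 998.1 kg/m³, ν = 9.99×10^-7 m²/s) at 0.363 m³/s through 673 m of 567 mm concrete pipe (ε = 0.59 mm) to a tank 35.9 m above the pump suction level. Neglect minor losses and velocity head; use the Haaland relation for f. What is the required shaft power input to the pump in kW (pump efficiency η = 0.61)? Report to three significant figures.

V = 4Q/(πD²) = 1.438 m/s; Re = 8.16×10^5; ε/D = 0.00104; f = 0.02018
h_f = f(L/D)V²/2g = 2.524 m
Total head H = z + h_f = 35.9 + 2.524 = 38.42 m
P_hyd = ρgQH = 998.1·9.81·0.363·38.42 = 136.6 kW
P_shaft = P_hyd/η = 136.6/0.61 = 223.9 kW

P_shaft ≈ 224 kW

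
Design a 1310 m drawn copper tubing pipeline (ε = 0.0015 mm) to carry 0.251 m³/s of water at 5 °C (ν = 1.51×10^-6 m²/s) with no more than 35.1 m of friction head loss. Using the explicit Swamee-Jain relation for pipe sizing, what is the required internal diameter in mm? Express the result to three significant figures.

Swamee-Jain (Type III): D = 0.66·[ε^1.25·(LQ²/(gh_f))^4.75 + ν·Q^9.4·(L/(gh_f))^5.2]^0.04
LQ²/(gh_f) = 0.2397; L/(gh_f) = 3.804
Term 1 = ε^1.25·(…)^4.75 = 5.93×10^-11; Term 2 = ν·Q^9.4·(…)^5.2 = 3.58×10^-9
D = 0.66·(5.93×10^-11 + 3.58×10^-9)^0.04 = 0.3034 m = 303 mm
Check: V = 3.47 m/s, Re = 6.98×10^5, f = 0.01244, h_f = 33.0 m ≈ 35.1 m ✓

D ≈ 303 mm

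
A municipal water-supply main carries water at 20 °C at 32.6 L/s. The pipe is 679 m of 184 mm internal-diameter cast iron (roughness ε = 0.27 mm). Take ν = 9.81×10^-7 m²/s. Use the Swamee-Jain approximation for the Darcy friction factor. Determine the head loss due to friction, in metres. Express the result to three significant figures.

V = 4Q/(πD²) = 4·0.0326/(π·0.184²) = 1.226 m/s
Re = VD/ν = 1.226·0.184/9.81×10^-7 = 2.30×10^5 → turbulent
ε/D = 0.27/184 = 0.00147
Swamee-Jain: f = 0.02273
h_f = f(L/D)V²/(2g) = 0.02273·(679/0.184)·1.226²/(2·9.81) = 6.425 m

h_f ≈ 6.43 m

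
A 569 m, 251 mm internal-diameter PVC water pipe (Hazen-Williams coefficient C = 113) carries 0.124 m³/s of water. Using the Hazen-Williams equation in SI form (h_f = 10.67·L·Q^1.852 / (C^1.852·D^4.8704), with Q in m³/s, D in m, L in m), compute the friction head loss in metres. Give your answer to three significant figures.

h_f = 10.67·569·0.124^1.852 / (113^1.852·0.251^4.8704) = 16.82 m

h_f ≈ 16.8 m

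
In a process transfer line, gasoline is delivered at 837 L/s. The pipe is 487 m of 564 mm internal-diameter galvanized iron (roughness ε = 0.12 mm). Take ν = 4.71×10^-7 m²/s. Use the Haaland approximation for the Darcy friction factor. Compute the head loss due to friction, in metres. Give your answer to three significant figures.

h_f ≈ 6.99 m

V = 4Q/(πD²) = 4·0.837/(π·0.564²) = 3.350 m/s
Re = VD/ν = 3.350·0.564/4.71×10^-7 = 4.01×10^6 → turbulent
ε/D = 0.12/564 = 2.13×10^-4
Haaland: f = 0.01415
h_f = f(L/D)V²/(2g) = 0.01415·(487/0.564)·3.350²/(2·9.81) = 6.990 m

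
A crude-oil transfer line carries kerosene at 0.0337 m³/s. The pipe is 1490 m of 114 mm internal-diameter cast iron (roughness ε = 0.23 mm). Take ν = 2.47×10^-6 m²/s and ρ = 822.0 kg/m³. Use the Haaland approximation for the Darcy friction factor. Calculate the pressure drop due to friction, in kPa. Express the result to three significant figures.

V = 4Q/(πD²) = 4·0.0337/(π·0.114²) = 3.302 m/s
Re = VD/ν = 3.302·0.114/2.47×10^-6 = 1.52×10^5 → turbulent
ε/D = 0.23/114 = 0.00202
Haaland: f = 0.02453
h_f = f(L/D)V²/(2g) = 0.02453·(1490/0.114)·3.302²/(2·9.81) = 178.2 m
Δp = ρg·h_f = 822.0·9.81·178.2 = 1437 kPa

Δp ≈ 1440 kPa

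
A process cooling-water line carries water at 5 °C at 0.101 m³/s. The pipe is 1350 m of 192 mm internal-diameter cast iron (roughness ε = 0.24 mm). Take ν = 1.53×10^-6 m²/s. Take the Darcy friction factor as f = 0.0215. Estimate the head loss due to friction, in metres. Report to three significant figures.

h_f ≈ 93.8 m

V = 4Q/(πD²) = 4·0.101/(π·0.192²) = 3.488 m/s
h_f = f(L/D)V²/(2g) = 0.02150·(1350/0.192)·3.488²/(2·9.81) = 93.76 m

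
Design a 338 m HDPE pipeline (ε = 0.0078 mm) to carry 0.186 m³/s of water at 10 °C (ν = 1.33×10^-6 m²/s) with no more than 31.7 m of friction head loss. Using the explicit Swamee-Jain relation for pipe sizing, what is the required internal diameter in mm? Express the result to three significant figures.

D ≈ 210 mm

Swamee-Jain (Type III): D = 0.66·[ε^1.25·(LQ²/(gh_f))^4.75 + ν·Q^9.4·(L/(gh_f))^5.2]^0.04
LQ²/(gh_f) = 0.03760; L/(gh_f) = 1.087
Term 1 = ε^1.25·(…)^4.75 = 7.04×10^-14; Term 2 = ν·Q^9.4·(…)^5.2 = 2.79×10^-13
D = 0.66·(7.04×10^-14 + 2.79×10^-13)^0.04 = 0.2095 m = 210 mm
Check: V = 5.39 m/s, Re = 8.50×10^5, f = 0.01270, h_f = 30.4 m ≈ 31.7 m ✓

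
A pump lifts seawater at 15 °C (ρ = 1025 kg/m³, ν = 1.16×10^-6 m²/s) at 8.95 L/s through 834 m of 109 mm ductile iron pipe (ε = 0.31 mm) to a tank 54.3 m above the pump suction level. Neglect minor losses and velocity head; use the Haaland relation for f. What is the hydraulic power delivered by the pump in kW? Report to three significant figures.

P_hyd ≈ 5.76 kW

V = 4Q/(πD²) = 0.9591 m/s; Re = 9.01×10^4; ε/D = 0.00284; f = 0.02716
h_f = f(L/D)V²/2g = 9.745 m
Total head H = z + h_f = 54.3 + 9.745 = 64.05 m
P_hyd = ρgQH = 1025·9.81·0.00895·64.05 = 5.764 kW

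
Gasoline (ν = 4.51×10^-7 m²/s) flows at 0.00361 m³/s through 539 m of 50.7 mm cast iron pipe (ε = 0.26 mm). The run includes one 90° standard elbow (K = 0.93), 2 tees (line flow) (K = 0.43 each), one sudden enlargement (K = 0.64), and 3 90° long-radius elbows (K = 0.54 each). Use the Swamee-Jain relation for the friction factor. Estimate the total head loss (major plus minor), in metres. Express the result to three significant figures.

H_L ≈ 54.8 m

V = 4Q/(πD²) = 1.788 m/s; V²/2g = 0.1630 m
Re = 2.01×10^5, ε/D = 0.00513 → f = 0.03124 (Swamee-Jain)
Major: h_f = f(L/D)·V²/2g = 0.03124·10631·0.1630 = 54.12 m
Minor: ΣK = 4.05; h_m = ΣK·V²/2g = 0.6600 m
Total H_L = 54.12 + 0.6600 = 54.78 m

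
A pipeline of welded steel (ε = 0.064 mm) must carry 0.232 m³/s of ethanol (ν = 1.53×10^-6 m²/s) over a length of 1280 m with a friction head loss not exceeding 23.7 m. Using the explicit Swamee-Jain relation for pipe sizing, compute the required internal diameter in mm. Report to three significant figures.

Swamee-Jain (Type III): D = 0.66·[ε^1.25·(LQ²/(gh_f))^4.75 + ν·Q^9.4·(L/(gh_f))^5.2]^0.04
LQ²/(gh_f) = 0.2963; L/(gh_f) = 5.505
Term 1 = ε^1.25·(…)^4.75 = 1.77×10^-8; Term 2 = ν·Q^9.4·(…)^5.2 = 1.18×10^-8
D = 0.66·(1.77×10^-8 + 1.18×10^-8)^0.04 = 0.3299 m = 330 mm
Check: V = 2.71 m/s, Re = 5.85×10^5, f = 0.01525, h_f = 22.2 m ≈ 23.7 m ✓

D ≈ 330 mm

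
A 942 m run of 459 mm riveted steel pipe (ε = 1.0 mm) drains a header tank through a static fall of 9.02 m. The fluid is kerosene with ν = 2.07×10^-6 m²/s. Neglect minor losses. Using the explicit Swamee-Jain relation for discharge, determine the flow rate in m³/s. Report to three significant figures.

Swamee-Jain (Type II): Q = -0.965·√(gD⁵h_f/L)·ln[ε/(3.7D) + √(3.17ν²L/(gD³h_f))]
√(gD⁵h_f/L) = √(9.81·0.459⁵·9.02/942) = 0.04375
ε/(3.7D) = 5.89×10^-4; √(3.17ν²L/(gD³h_f)) = 3.87×10^-5
Q = -0.965·0.04375·ln(6.275×10^-4) = 0.3113 m³/s
Check: V = 1.88 m/s, Re = 4.17×10^5, f = 0.02450, h_f = 9.07 m ≈ 9.02 m ✓

Q ≈ 0.311 m³/s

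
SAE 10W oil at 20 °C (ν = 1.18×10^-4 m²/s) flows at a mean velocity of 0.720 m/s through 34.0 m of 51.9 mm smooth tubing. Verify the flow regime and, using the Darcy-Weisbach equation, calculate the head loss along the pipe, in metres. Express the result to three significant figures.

h_f ≈ 3.50 m

Re = VD/ν = 0.720·0.05190/1.18×10^-4 = 317 → laminar (Re < 2300)
f = 64/Re = 0.2021
h_f = f(L/D)V²/(2g) = 0.2021·(34.0/0.05190)·0.720²/(2·9.81) = 3.498 m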